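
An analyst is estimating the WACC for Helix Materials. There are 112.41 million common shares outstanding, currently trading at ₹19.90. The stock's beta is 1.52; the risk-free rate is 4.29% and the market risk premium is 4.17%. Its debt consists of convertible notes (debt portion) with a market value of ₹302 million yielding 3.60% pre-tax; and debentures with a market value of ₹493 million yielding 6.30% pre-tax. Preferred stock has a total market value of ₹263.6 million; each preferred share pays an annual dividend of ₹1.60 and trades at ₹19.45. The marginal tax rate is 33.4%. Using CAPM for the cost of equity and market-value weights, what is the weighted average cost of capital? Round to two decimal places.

Cost of equity via CAPM: Re = 4.29% + 1.52 × 4.17% = 10.6284%.
Cost of preferred: Rp = 1.6 / 19.45 = 8.2262%.
Market value of equity E = 19.9 × 112.41m = 2236.959m.
Total capital V = 2236.959 + 263.6 + 302 + 493 = 3295.559.
Equity: weight = 2236.959/3295.559 = 0.6788; cost = 10.6284%.
Preferred: weight = 263.6/3295.559 = 0.0800; cost = 8.2262%.
Convertible notes (debt portion): weight = 302/3295.559 = 0.0916; after-tax cost = 3.6% × (1 − 33.4%) = 2.3976%.
Debentures: weight = 493/3295.559 = 0.1496; after-tax cost = 6.3% × (1 − 33.4%) = 4.1958%.
WACC = 0.6788 × 10.6284% + 0.0800 × 8.2262% + 0.0916 × 2.3976% + 0.1496 × 4.1958% = 8.7197%.

8.72%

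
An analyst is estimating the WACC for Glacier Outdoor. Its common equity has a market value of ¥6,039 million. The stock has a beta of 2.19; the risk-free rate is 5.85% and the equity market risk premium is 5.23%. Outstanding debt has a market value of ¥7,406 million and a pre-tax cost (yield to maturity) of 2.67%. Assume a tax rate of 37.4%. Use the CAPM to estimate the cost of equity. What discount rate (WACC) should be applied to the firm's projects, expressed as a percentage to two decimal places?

8.69%

Cost of equity via CAPM: Re = 5.85% + 2.19 × 5.23% = 17.3037%.
Total capital V = 6039 + 7406 = 13445.
Equity: weight = 6039/13445 = 0.4492; cost = 17.3037%.
Debt: weight = 7406/13445 = 0.5508; after-tax cost = 2.67% × (1 − 37.4%) = 1.6714%.
WACC = 0.4492 × 17.3037% + 0.5508 × 1.6714% = 8.6929%.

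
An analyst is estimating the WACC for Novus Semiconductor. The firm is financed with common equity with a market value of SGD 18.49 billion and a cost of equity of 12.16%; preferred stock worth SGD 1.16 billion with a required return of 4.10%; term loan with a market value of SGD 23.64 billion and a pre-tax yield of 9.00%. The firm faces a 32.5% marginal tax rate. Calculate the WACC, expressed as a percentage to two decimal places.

Total capital V = 18.49 + 1.16 + 23.64 = 43.29.
Equity: weight = 18.49/43.29 = 0.4271; cost = 12.16%.
Preferred: weight = 1.16/43.29 = 0.0268; cost = 4.1%.
Term loan: weight = 23.64/43.29 = 0.5461; after-tax cost = 9% × (1 − 32.5%) = 6.0750%.
WACC = 0.4271 × 12.1600% + 0.0268 × 4.1000% + 0.5461 × 6.0750% = 8.6211%.

8.62%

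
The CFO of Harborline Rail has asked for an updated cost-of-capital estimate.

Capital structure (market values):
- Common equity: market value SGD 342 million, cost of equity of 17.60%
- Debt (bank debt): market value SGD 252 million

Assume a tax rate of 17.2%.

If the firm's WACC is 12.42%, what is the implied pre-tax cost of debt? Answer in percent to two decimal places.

Total capital V = 342 + 252 = 594.
Equity weight = 342/594 = 0.5758.
Bank debt weight = 252/594 = 0.4242.
Equity contribution = 0.5758 × 17.6% = 10.1333%.
Remaining for debt = 12.42% − 10.1333% = 2.2867%.
Rd × (1 − 17.2%) × 0.4242 = 2.2867%  ⇒  Rd = 6.5097%.

6.51%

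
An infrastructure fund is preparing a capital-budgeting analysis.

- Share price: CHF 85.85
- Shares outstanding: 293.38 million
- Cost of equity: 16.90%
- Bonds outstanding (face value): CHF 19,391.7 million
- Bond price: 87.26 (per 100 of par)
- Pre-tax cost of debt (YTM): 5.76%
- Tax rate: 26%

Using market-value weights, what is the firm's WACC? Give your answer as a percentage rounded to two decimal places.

11.82%

Market value of equity E = 85.85 × 293.38m = 25186.673m. Market value of debt D = 19391.7m × 87.26/100 = 16921.19742m.
Total capital V = 25186.673 + 16921.19742 = 42107.87042.
Equity: weight = 25186.673/42107.87042 = 0.5981; cost = 16.9%.
Bonds outstanding: weight = 16921.19742/42107.87042 = 0.4019; after-tax cost = 5.76% × (1 − 26%) = 4.2624%.
WACC = 0.5981 × 16.9000% + 0.4019 × 4.2624% = 11.8215%.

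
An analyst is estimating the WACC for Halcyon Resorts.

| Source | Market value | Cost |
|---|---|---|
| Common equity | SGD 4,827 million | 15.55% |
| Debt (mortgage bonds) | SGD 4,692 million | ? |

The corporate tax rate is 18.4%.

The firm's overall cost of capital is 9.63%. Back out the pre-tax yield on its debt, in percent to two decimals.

Total capital V = 4827 + 4692 = 9519.
Equity weight = 4827/9519 = 0.5071.
Mortgage bonds weight = 4692/9519 = 0.4929.
Equity contribution = 0.5071 × 15.55% = 7.8853%.
Remaining for debt = 9.63% − 7.8853% = 1.7447%.
Rd × (1 − 18.4%) × 0.4929 = 1.7447%  ⇒  Rd = 4.3378%.

4.34%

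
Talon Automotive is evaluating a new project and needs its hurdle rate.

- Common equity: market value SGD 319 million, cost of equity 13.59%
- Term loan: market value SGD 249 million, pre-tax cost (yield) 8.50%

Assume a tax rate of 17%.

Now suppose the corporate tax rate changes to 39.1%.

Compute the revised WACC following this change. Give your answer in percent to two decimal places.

After the change:
Total capital V = 319 + 249 = 568.
Equity: weight = 319/568 = 0.5616; cost = 13.59%.
Term loan: weight = 249/568 = 0.4384; after-tax cost = 8.5% × (1 − 39.1%) = 5.1765%.
WACC = 0.5616 × 13.5900% + 0.4384 × 5.1765% = 9.9017%.

9.90%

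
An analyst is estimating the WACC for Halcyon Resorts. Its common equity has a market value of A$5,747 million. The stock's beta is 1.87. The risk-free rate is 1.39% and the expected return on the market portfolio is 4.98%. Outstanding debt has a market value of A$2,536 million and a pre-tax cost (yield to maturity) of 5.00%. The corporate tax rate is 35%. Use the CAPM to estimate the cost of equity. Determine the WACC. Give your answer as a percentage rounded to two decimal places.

Market risk premium = 4.98% − 1.39% = 3.59%.
Cost of equity via CAPM: Re = 1.39% + 1.87 × 3.59% = 8.1033%.
Total capital V = 5747 + 2536 = 8283.
Equity: weight = 5747/8283 = 0.6938; cost = 8.1033%.
Debt: weight = 2536/8283 = 0.3062; after-tax cost = 5% × (1 − 35%) = 3.2500%.
WACC = 0.6938 × 8.1033% + 0.3062 × 3.2500% = 6.6174%.

6.62%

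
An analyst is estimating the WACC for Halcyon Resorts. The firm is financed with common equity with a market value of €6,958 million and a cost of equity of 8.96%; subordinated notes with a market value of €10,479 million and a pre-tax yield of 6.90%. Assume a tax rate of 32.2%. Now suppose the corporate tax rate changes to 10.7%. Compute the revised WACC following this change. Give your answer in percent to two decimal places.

After the change:
Total capital V = 6958 + 10479 = 17437.
Equity: weight = 6958/17437 = 0.3990; cost = 8.96%.
Subordinated notes: weight = 10479/17437 = 0.6010; after-tax cost = 6.9% × (1 − 10.7%) = 6.1617%.
WACC = 0.3990 × 8.9600% + 0.6010 × 6.1617% = 7.2783%.

7.28%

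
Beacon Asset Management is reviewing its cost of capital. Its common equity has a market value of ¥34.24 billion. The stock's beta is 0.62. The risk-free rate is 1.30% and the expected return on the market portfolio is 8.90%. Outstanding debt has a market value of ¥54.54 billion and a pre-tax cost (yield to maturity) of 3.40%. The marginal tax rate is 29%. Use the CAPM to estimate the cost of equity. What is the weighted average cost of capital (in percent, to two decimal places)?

3.80%

Market risk premium = 8.9% − 1.3% = 7.6%.
Cost of equity via CAPM: Re = 1.3% + 0.62 × 7.6% = 6.0120%.
Total capital V = 34.24 + 54.54 = 88.78.
Equity: weight = 34.24/88.78 = 0.3857; cost = 6.012%.
Debt: weight = 54.54/88.78 = 0.6143; after-tax cost = 3.4% × (1 − 29%) = 2.4140%.
WACC = 0.3857 × 6.0120% + 0.6143 × 2.4140% = 3.8016%.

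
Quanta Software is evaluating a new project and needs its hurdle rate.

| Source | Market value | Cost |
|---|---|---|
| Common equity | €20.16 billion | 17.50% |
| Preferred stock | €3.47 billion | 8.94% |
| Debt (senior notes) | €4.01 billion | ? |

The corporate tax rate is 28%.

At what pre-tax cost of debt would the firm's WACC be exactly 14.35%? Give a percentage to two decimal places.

4.44%

Total capital V = 20.16 + 3.47 + 4.01 = 27.64.
Equity weight = 20.16/27.64 = 0.7294.
Preferred weight = 3.47/27.64 = 0.1255.
Senior notes weight = 4.01/27.64 = 0.1451.
Equity contribution = 0.7294 × 17.5% = 12.7641%.
Preferred contribution = 0.1255 × 8.94% = 1.1224%.
Remaining for debt = 14.35% − 13.8865% = 0.4635%.
Rd × (1 − 28%) × 0.1451 = 0.4635%  ⇒  Rd = 4.4376%.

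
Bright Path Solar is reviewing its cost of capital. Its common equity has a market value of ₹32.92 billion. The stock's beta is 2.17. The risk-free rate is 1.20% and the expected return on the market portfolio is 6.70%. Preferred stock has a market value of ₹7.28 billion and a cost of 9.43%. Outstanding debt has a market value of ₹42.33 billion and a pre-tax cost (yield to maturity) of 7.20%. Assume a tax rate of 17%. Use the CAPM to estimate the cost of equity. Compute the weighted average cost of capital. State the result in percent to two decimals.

Market risk premium = 6.7% − 1.2% = 5.5%.
Cost of equity via CAPM: Re = 1.2% + 2.17 × 5.5% = 13.1350%.
Total capital V = 32.92 + 7.28 + 42.33 = 82.53.
Equity: weight = 32.92/82.53 = 0.3989; cost = 13.135%.
Preferred: weight = 7.28/82.53 = 0.0882; cost = 9.43%.
Debt: weight = 42.33/82.53 = 0.5129; after-tax cost = 7.2% × (1 − 17%) = 5.9760%.
WACC = 0.3989 × 13.1350% + 0.0882 × 9.4300% + 0.5129 × 5.9760% = 9.1363%.

9.14%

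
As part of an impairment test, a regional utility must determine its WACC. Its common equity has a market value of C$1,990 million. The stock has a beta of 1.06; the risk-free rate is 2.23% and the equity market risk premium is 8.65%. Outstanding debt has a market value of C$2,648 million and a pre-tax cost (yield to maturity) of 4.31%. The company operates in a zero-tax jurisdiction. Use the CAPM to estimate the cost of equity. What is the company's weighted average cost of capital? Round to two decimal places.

Cost of equity via CAPM: Re = 2.23% + 1.06 × 8.65% = 11.3990%.
Total capital V = 1990 + 2648 = 4638.
Equity: weight = 1990/4638 = 0.4291; cost = 11.399%.
Debt: weight = 2648/4638 = 0.5709; after-tax cost = 4.31% × (1 − 0%) = 4.3100%.
WACC = 0.4291 × 11.3990% + 0.5709 × 4.3100% = 7.3516%.

7.35%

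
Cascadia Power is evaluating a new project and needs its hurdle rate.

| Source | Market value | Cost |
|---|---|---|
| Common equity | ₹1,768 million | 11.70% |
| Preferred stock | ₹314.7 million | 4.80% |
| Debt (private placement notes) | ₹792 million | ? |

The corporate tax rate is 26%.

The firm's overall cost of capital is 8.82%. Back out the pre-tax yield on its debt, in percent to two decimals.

5.39%

Total capital V = 1768 + 314.7 + 792 = 2874.7.
Equity weight = 1768/2874.7 = 0.6150.
Preferred weight = 314.7/2874.7 = 0.1095.
Private placement notes weight = 792/2874.7 = 0.2755.
Equity contribution = 0.6150 × 11.7% = 7.1957%.
Preferred contribution = 0.1095 × 4.8% = 0.5255%.
Remaining for debt = 8.82% − 7.7212% = 1.0988%.
Rd × (1 − 26%) × 0.2755 = 1.0988%  ⇒  Rd = 5.3895%.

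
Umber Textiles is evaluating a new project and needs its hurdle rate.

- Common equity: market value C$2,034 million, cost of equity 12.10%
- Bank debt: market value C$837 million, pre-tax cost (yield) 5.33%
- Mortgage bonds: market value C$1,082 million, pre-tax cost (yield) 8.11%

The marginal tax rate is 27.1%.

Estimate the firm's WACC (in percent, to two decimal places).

Total capital V = 2034 + 837 + 1082 = 3953.
Equity: weight = 2034/3953 = 0.5145; cost = 12.1%.
Bank debt: weight = 837/3953 = 0.2117; after-tax cost = 5.33% × (1 − 27.1%) = 3.8856%.
Mortgage bonds: weight = 1082/3953 = 0.2737; after-tax cost = 8.11% × (1 − 27.1%) = 5.9122%.
WACC = 0.5145 × 12.1000% + 0.2117 × 3.8856% + 0.2737 × 5.9122% = 8.6670%.

8.67%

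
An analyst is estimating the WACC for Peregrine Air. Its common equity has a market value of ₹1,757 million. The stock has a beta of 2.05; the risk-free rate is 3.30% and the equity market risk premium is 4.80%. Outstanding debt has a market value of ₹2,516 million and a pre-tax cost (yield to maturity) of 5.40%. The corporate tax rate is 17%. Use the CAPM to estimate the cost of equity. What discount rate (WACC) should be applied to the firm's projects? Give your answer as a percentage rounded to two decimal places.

Cost of equity via CAPM: Re = 3.3% + 2.05 × 4.8% = 13.1400%.
Total capital V = 1757 + 2516 = 4273.
Equity: weight = 1757/4273 = 0.4112; cost = 13.14%.
Debt: weight = 2516/4273 = 0.5888; after-tax cost = 5.4% × (1 − 17%) = 4.4820%.
WACC = 0.4112 × 13.1400% + 0.5888 × 4.4820% = 8.0421%.

8.04%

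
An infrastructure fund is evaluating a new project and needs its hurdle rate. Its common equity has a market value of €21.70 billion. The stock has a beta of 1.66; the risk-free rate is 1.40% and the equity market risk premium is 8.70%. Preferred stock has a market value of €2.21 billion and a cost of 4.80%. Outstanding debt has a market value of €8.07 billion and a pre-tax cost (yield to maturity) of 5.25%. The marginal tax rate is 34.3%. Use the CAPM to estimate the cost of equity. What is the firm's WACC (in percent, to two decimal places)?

11.95%

Cost of equity via CAPM: Re = 1.4% + 1.66 × 8.7% = 15.8420%.
Total capital V = 21.7 + 2.21 + 8.07 = 31.98.
Equity: weight = 21.7/31.98 = 0.6785; cost = 15.842%.
Preferred: weight = 2.21/31.98 = 0.0691; cost = 4.8%.
Debt: weight = 8.07/31.98 = 0.2523; after-tax cost = 5.25% × (1 − 34.3%) = 3.4493%.
WACC = 0.6785 × 15.8420% + 0.0691 × 4.8000% + 0.2523 × 3.4493% = 11.9517%.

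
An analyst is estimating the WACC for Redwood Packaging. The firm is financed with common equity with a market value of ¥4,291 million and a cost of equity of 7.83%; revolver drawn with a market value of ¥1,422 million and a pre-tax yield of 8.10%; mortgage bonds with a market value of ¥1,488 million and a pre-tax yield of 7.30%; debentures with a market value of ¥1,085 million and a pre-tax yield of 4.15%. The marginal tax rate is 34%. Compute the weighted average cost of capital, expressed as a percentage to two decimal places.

Total capital V = 4291 + 1422 + 1488 + 1085 = 8286.
Equity: weight = 4291/8286 = 0.5179; cost = 7.83%.
Revolver drawn: weight = 1422/8286 = 0.1716; after-tax cost = 8.1% × (1 − 34%) = 5.3460%.
Mortgage bonds: weight = 1488/8286 = 0.1796; after-tax cost = 7.3% × (1 − 34%) = 4.8180%.
Debentures: weight = 1085/8286 = 0.1309; after-tax cost = 4.15% × (1 − 34%) = 2.7390%.
WACC = 0.5179 × 7.8300% + 0.1716 × 5.3460% + 0.1796 × 4.8180% + 0.1309 × 2.7390% = 6.1962%.

6.20%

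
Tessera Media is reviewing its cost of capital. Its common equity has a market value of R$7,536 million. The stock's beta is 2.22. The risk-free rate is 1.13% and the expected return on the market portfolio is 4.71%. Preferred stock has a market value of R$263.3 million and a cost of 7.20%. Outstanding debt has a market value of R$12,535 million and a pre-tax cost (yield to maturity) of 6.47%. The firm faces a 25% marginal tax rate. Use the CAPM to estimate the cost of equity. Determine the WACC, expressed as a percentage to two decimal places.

6.45%

Market risk premium = 4.71% − 1.13% = 3.58%.
Cost of equity via CAPM: Re = 1.13% + 2.22 × 3.58% = 9.0776%.
Total capital V = 7536 + 263.3 + 12535 = 20334.3.
Equity: weight = 7536/20334.3 = 0.3706; cost = 9.0776%.
Preferred: weight = 263.3/20334.3 = 0.0129; cost = 7.2%.
Debt: weight = 12535/20334.3 = 0.6164; after-tax cost = 6.47% × (1 − 25%) = 4.8525%.
WACC = 0.3706 × 9.0776% + 0.0129 × 7.2000% + 0.6164 × 4.8525% = 6.4487%.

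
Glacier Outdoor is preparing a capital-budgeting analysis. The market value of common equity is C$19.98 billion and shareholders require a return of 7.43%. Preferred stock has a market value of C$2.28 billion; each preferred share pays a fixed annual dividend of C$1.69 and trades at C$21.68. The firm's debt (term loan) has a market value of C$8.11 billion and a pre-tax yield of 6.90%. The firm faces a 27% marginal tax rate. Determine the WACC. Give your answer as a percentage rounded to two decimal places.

6.82%

Cost of preferred: Rp = 1.69 / 21.68 = 7.7952%.
Total capital V = 19.98 + 2.28 + 8.11 = 30.37.
Equity: weight = 19.98/30.37 = 0.6579; cost = 7.43%.
Preferred: weight = 2.28/30.37 = 0.0751; cost = 7.7952%.
Term loan: weight = 8.11/30.37 = 0.2670; after-tax cost = 6.9% × (1 − 27%) = 5.0370%.
WACC = 0.6579 × 7.4300% + 0.0751 × 7.7952% + 0.2670 × 5.0370% = 6.8184%.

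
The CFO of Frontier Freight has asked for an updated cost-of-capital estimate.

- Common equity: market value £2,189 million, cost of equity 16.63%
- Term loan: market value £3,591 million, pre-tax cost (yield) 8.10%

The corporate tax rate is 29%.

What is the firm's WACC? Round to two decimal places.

Total capital V = 2189 + 3591 = 5780.
Equity: weight = 2189/5780 = 0.3787; cost = 16.63%.
Term loan: weight = 3591/5780 = 0.6213; after-tax cost = 8.1% × (1 − 29%) = 5.7510%.
WACC = 0.3787 × 16.6300% + 0.6213 × 5.7510% = 9.8711%.

9.87%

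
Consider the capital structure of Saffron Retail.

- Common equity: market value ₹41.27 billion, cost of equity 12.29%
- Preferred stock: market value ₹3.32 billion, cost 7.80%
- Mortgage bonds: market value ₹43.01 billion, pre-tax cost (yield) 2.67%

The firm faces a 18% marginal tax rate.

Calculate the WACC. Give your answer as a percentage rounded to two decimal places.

Total capital V = 41.27 + 3.32 + 43.01 = 87.6.
Equity: weight = 41.27/87.6 = 0.4711; cost = 12.29%.
Preferred: weight = 3.32/87.6 = 0.0379; cost = 7.8%.
Mortgage bonds: weight = 43.01/87.6 = 0.4910; after-tax cost = 2.67% × (1 − 18%) = 2.1894%.
WACC = 0.4711 × 12.2900% + 0.0379 × 7.8000% + 0.4910 × 2.1894% = 7.1606%.

7.16%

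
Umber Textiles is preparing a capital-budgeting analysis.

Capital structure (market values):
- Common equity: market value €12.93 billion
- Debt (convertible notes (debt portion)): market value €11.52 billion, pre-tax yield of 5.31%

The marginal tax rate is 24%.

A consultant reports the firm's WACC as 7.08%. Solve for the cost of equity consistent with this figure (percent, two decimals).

9.79%

Total capital V = 12.93 + 11.52 = 24.45.
Equity weight = 12.93/24.45 = 0.5288.
Convertible notes (debt portion) weight = 11.52/24.45 = 0.4712.
Debt contribution = 0.4712 × 5.31% × (1 − 24%) = 1.9014%.
Required equity contribution = 7.08% − 1.9014% = 5.1786%.
Re = 5.1786% / 0.5288 = 9.7924%.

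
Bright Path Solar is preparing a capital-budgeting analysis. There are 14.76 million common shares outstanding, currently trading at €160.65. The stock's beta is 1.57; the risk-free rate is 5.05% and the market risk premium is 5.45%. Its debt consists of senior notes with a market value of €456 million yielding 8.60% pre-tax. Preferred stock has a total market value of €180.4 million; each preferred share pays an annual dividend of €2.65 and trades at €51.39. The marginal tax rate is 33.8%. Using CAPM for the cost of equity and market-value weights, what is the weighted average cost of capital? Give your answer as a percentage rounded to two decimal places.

11.90%

Cost of equity via CAPM: Re = 5.05% + 1.57 × 5.45% = 13.6065%.
Cost of preferred: Rp = 2.65 / 51.39 = 5.1566%.
Market value of equity E = 160.65 × 14.76m = 2371.194m.
Total capital V = 2371.194 + 180.4 + 456 = 3007.594.
Equity: weight = 2371.194/3007.594 = 0.7884; cost = 13.6065%.
Preferred: weight = 180.4/3007.594 = 0.0600; cost = 5.1566%.
Senior notes: weight = 456/3007.594 = 0.1516; after-tax cost = 8.6% × (1 − 33.8%) = 5.6932%.
WACC = 0.7884 × 13.6065% + 0.0600 × 5.1566% + 0.1516 × 5.6932% = 11.8999%.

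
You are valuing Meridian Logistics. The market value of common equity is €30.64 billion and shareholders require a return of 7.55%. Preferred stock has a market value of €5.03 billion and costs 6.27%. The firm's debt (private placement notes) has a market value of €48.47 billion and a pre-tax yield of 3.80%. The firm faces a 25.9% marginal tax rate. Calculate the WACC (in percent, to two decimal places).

4.75%

Total capital V = 30.64 + 5.03 + 48.47 = 84.14.
Equity: weight = 30.64/84.14 = 0.3642; cost = 7.55%.
Preferred: weight = 5.03/84.14 = 0.0598; cost = 6.27%.
Private placement notes: weight = 48.47/84.14 = 0.5761; after-tax cost = 3.8% × (1 − 25.9%) = 2.8158%.
WACC = 0.3642 × 7.5500% + 0.0598 × 6.2700% + 0.5761 × 2.8158% = 4.7463%.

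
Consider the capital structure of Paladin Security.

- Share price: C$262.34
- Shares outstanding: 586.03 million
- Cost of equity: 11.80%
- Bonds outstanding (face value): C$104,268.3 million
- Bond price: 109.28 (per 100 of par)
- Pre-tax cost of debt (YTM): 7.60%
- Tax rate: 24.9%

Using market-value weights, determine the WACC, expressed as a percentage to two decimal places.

Market value of equity E = 262.34 × 586.03m = 153739.1102m. Market value of debt D = 104268.3m × 109.28/100 = 113944.39824m.
Total capital V = 153739.1102 + 113944.39824 = 267683.50844.
Equity: weight = 153739.1102/267683.50844 = 0.5743; cost = 11.8%.
Bonds outstanding: weight = 113944.39824/267683.50844 = 0.4257; after-tax cost = 7.6% × (1 − 24.9%) = 5.7076%.
WACC = 0.5743 × 11.8000% + 0.4257 × 5.7076% = 9.2067%.

9.21%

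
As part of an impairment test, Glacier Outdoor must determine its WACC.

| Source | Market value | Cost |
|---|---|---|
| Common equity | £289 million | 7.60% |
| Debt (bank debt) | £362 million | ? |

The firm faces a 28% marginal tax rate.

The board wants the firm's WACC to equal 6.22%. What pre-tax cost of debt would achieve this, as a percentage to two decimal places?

Total capital V = 289 + 362 = 651.
Equity weight = 289/651 = 0.4439.
Bank debt weight = 362/651 = 0.5561.
Equity contribution = 0.4439 × 7.6% = 3.3739%.
Remaining for debt = 6.22% − 3.3739% = 2.8461%.
Rd × (1 − 28%) × 0.5561 = 2.8461%  ⇒  Rd = 7.1087%.

7.11%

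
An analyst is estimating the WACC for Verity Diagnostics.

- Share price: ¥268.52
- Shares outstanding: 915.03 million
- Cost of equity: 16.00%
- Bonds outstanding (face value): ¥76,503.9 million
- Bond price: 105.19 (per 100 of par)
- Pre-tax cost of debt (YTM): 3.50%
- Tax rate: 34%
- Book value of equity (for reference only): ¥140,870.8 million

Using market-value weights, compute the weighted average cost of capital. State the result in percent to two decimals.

Market value of equity E = 268.52 × 915.03m = 245703.8556m. Market value of debt D = 76503.9m × 105.19/100 = 80474.45241m.
Total capital V = 245703.8556 + 80474.45241 = 326178.30801.
Equity: weight = 245703.8556/326178.30801 = 0.7533; cost = 16%.
Bonds outstanding: weight = 80474.45241/326178.30801 = 0.2467; after-tax cost = 3.5% × (1 − 34%) = 2.3100%.
WACC = 0.7533 × 16.0000% + 0.2467 × 2.3100% = 12.6224%.

12.62%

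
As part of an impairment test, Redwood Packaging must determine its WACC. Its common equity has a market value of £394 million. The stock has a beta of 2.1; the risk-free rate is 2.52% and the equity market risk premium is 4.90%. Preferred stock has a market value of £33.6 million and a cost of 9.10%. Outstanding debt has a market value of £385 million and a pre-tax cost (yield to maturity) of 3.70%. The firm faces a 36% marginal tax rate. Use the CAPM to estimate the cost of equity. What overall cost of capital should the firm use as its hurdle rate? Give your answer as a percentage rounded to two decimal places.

Cost of equity via CAPM: Re = 2.52% + 2.1 × 4.9% = 12.8100%.
Total capital V = 394 + 33.6 + 385 = 812.6.
Equity: weight = 394/812.6 = 0.4849; cost = 12.81%.
Preferred: weight = 33.6/812.6 = 0.0413; cost = 9.1%.
Debt: weight = 385/812.6 = 0.4738; after-tax cost = 3.7% × (1 − 36%) = 2.3680%.
WACC = 0.4849 × 12.8100% + 0.0413 × 9.1000% + 0.4738 × 2.3680% = 7.7093%.

7.71%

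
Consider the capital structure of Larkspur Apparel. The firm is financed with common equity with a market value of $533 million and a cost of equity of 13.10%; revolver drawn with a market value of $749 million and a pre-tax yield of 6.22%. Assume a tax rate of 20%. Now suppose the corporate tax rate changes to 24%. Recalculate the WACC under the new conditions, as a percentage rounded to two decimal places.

8.21%

After the change:
Total capital V = 533 + 749 = 1282.
Equity: weight = 533/1282 = 0.4158; cost = 13.1%.
Revolver drawn: weight = 749/1282 = 0.5842; after-tax cost = 6.22% × (1 − 24%) = 4.7272%.
WACC = 0.4158 × 13.1000% + 0.5842 × 4.7272% = 8.2082%.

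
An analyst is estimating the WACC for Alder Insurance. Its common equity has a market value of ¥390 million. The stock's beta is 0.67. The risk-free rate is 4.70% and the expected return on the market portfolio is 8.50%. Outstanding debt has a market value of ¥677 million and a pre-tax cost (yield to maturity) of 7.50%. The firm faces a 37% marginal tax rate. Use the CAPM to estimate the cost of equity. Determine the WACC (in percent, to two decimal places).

Market risk premium = 8.5% − 4.7% = 3.8%.
Cost of equity via CAPM: Re = 4.7% + 0.67 × 3.8% = 7.2460%.
Total capital V = 390 + 677 = 1067.
Equity: weight = 390/1067 = 0.3655; cost = 7.246%.
Debt: weight = 677/1067 = 0.6345; after-tax cost = 7.5% × (1 − 37%) = 4.7250%.
WACC = 0.3655 × 7.2460% + 0.6345 × 4.7250% = 5.6465%.

5.65%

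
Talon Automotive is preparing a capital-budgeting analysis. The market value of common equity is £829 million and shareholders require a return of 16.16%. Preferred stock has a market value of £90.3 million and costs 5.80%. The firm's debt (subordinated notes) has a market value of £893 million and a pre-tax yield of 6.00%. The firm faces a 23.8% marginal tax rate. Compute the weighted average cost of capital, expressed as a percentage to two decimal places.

9.93%

Total capital V = 829 + 90.3 + 893 = 1812.3.
Equity: weight = 829/1812.3 = 0.4574; cost = 16.16%.
Preferred: weight = 90.3/1812.3 = 0.0498; cost = 5.8%.
Subordinated notes: weight = 893/1812.3 = 0.4927; after-tax cost = 6% × (1 − 23.8%) = 4.5720%.
WACC = 0.4574 × 16.1600% + 0.0498 × 5.8000% + 0.4927 × 4.5720% = 9.9339%.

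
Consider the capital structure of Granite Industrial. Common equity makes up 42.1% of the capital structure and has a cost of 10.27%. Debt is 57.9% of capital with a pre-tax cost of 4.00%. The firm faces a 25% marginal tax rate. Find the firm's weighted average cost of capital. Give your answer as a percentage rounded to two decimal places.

6.06%

After-tax cost of debt = 4% × (1 − 25%) = 3.0000%.
WACC = 0.421 × 10.2700% + 0.579 × 3.0000% = 6.0607%.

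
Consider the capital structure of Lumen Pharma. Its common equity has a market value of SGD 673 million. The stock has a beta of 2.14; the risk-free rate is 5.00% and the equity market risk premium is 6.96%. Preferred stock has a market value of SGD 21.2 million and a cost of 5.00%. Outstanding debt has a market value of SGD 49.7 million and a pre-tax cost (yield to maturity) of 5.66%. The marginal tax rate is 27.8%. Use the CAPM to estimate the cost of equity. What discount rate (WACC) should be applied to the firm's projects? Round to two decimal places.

Cost of equity via CAPM: Re = 5.0% + 2.14 × 6.96% = 19.8944%.
Total capital V = 673 + 21.2 + 49.7 = 743.9.
Equity: weight = 673/743.9 = 0.9047; cost = 19.8944%.
Preferred: weight = 21.2/743.9 = 0.0285; cost = 5%.
Debt: weight = 49.7/743.9 = 0.0668; after-tax cost = 5.66% × (1 − 27.8%) = 4.0865%.
WACC = 0.9047 × 19.8944% + 0.0285 × 5.0000% + 0.0668 × 4.0865% = 18.4138%.

18.41%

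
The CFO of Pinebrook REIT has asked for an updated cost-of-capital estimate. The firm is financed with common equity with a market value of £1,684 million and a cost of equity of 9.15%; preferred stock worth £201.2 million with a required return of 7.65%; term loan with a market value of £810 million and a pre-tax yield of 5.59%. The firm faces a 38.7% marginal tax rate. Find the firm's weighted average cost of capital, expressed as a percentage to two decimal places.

Total capital V = 1684 + 201.2 + 810 = 2695.2.
Equity: weight = 1684/2695.2 = 0.6248; cost = 9.15%.
Preferred: weight = 201.2/2695.2 = 0.0747; cost = 7.65%.
Term loan: weight = 810/2695.2 = 0.3005; after-tax cost = 5.59% × (1 − 38.7%) = 3.4267%.
WACC = 0.6248 × 9.1500% + 0.0747 × 7.6500% + 0.3005 × 3.4267% = 7.3180%.

7.32%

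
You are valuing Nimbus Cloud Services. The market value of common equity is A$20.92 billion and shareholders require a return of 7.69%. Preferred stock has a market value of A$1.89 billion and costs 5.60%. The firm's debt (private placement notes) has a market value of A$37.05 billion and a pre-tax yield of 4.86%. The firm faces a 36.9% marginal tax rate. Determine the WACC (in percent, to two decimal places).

4.76%

Total capital V = 20.92 + 1.89 + 37.05 = 59.86.
Equity: weight = 20.92/59.86 = 0.3495; cost = 7.69%.
Preferred: weight = 1.89/59.86 = 0.0316; cost = 5.6%.
Private placement notes: weight = 37.05/59.86 = 0.6189; after-tax cost = 4.86% × (1 − 36.9%) = 3.0667%.
WACC = 0.3495 × 7.6900% + 0.0316 × 5.6000% + 0.6189 × 3.0667% = 4.7624%.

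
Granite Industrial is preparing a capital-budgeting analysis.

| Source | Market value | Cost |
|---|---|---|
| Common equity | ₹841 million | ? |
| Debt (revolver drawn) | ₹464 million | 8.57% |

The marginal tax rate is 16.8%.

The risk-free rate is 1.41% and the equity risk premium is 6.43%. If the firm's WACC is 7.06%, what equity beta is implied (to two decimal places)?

0.87

Total capital V = 841 + 464 = 1305.
Equity weight = 841/1305 = 0.6444.
Revolver drawn weight = 464/1305 = 0.3556.
Debt contribution = 0.3556 × 8.57% × (1 − 16.8%) = 2.5352%.
Required equity contribution = 7.06% − 2.5352% = 4.5248%  ⇒  Re = 7.0212%.
CAPM: 7.0212% = 1.41% + β × 6.43%  ⇒  β = 0.8727.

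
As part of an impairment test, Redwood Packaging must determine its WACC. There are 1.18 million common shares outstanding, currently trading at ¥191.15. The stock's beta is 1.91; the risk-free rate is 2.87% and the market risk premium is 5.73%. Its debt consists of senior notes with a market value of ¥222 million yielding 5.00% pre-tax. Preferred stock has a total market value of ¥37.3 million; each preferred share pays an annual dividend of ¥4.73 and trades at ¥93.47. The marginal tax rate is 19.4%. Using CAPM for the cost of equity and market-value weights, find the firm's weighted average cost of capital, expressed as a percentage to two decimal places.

8.66%

Cost of equity via CAPM: Re = 2.87% + 1.91 × 5.73% = 13.8143%.
Cost of preferred: Rp = 4.73 / 93.47 = 5.0604%.
Market value of equity E = 191.15 × 1.18m = 225.557m.
Total capital V = 225.557 + 37.3 + 222 = 484.857.
Equity: weight = 225.557/484.857 = 0.4652; cost = 13.8143%.
Preferred: weight = 37.3/484.857 = 0.0769; cost = 5.0604%.
Senior notes: weight = 222/484.857 = 0.4579; after-tax cost = 5% × (1 − 19.4%) = 4.0300%.
WACC = 0.4652 × 13.8143% + 0.0769 × 5.0604% + 0.4579 × 4.0300% = 8.6610%.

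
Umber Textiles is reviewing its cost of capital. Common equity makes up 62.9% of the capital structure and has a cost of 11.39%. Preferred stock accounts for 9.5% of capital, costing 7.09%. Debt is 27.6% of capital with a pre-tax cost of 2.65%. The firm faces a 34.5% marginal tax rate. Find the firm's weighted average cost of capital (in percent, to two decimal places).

After-tax cost of debt = 2.65% × (1 − 34.5%) = 1.7357%.
WACC = 0.629 × 11.3900% + 0.095 × 7.0900% + 0.276 × 1.7357% = 8.3169%.

8.32%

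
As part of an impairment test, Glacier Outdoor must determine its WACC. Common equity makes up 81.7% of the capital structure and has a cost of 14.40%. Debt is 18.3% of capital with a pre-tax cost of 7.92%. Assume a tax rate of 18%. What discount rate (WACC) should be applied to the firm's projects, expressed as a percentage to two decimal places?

12.95%

After-tax cost of debt = 7.92% × (1 − 18%) = 6.4944%.
WACC = 0.817 × 14.4000% + 0.183 × 6.4944% = 12.9533%.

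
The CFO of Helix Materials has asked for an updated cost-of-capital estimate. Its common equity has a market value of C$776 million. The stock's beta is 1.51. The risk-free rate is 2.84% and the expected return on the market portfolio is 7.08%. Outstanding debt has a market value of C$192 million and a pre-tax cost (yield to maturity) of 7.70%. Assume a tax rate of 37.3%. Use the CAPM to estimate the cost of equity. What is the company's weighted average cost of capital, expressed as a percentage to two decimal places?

Market risk premium = 7.08% − 2.84% = 4.24%.
Cost of equity via CAPM: Re = 2.84% + 1.51 × 4.24% = 9.2424%.
Total capital V = 776 + 192 = 968.
Equity: weight = 776/968 = 0.8017; cost = 9.2424%.
Debt: weight = 192/968 = 0.1983; after-tax cost = 7.7% × (1 − 37.3%) = 4.8279%.
WACC = 0.8017 × 9.2424% + 0.1983 × 4.8279% = 8.3668%.

8.37%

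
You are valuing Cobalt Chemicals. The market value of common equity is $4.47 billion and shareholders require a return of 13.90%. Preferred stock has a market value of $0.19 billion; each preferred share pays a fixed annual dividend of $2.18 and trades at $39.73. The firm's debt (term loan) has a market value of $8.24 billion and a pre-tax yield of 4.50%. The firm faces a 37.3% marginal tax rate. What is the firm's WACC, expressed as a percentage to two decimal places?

Cost of preferred: Rp = 2.18 / 39.73 = 5.4870%.
Total capital V = 4.47 + 0.19 + 8.24 = 12.9.
Equity: weight = 4.47/12.9 = 0.3465; cost = 13.9%.
Preferred: weight = 0.19/12.9 = 0.0147; cost = 5.487%.
Term loan: weight = 8.24/12.9 = 0.6388; after-tax cost = 4.5% × (1 − 37.3%) = 2.8215%.
WACC = 0.3465 × 13.9000% + 0.0147 × 5.4870% + 0.6388 × 2.8215% = 6.6996%.

6.70%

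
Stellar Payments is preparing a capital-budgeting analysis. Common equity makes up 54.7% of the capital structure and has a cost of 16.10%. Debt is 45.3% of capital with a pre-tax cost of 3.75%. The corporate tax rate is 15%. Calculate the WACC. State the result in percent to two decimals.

After-tax cost of debt = 3.75% × (1 − 15%) = 3.1875%.
WACC = 0.547 × 16.1000% + 0.453 × 3.1875% = 10.2506%.

10.25%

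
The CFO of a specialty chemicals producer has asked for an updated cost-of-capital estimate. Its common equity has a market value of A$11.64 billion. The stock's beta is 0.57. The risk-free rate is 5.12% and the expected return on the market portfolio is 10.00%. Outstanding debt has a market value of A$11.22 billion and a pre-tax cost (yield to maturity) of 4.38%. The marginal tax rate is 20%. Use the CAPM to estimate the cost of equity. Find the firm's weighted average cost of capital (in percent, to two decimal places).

5.74%

Market risk premium = 10.0% − 5.12% = 4.88%.
Cost of equity via CAPM: Re = 5.12% + 0.57 × 4.88% = 7.9016%.
Total capital V = 11.64 + 11.22 = 22.86.
Equity: weight = 11.64/22.86 = 0.5092; cost = 7.9016%.
Debt: weight = 11.22/22.86 = 0.4908; after-tax cost = 4.38% × (1 − 20%) = 3.5040%.
WACC = 0.5092 × 7.9016% + 0.4908 × 3.5040% = 5.7432%.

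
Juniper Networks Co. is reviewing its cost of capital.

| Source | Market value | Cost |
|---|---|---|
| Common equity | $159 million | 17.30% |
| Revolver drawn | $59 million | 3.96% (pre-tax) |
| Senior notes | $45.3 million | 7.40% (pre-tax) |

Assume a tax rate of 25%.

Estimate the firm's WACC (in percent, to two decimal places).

Total capital V = 159 + 59 + 45.3 = 263.3.
Equity: weight = 159/263.3 = 0.6039; cost = 17.3%.
Revolver drawn: weight = 59/263.3 = 0.2241; after-tax cost = 3.96% × (1 − 25%) = 2.9700%.
Senior notes: weight = 45.3/263.3 = 0.1720; after-tax cost = 7.4% × (1 − 25%) = 5.5500%.
WACC = 0.6039 × 17.3000% + 0.2241 × 2.9700% + 0.1720 × 5.5500% = 12.0674%.

12.07%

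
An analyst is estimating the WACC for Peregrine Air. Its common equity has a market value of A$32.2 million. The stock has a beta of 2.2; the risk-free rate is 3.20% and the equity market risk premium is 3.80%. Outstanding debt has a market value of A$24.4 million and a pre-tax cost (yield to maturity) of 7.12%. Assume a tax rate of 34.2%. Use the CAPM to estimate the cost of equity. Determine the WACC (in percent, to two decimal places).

Cost of equity via CAPM: Re = 3.2% + 2.2 × 3.8% = 11.5600%.
Total capital V = 32.2 + 24.4 = 56.6.
Equity: weight = 32.2/56.6 = 0.5689; cost = 11.56%.
Debt: weight = 24.4/56.6 = 0.4311; after-tax cost = 7.12% × (1 − 34.2%) = 4.6850%.
WACC = 0.5689 × 11.5600% + 0.4311 × 4.6850% = 8.5962%.

8.60%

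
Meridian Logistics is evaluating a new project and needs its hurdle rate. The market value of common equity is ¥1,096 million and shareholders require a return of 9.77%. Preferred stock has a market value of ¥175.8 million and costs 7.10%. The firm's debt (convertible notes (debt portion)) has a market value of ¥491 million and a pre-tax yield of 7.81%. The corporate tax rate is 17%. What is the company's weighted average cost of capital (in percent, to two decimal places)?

8.59%

Total capital V = 1096 + 175.8 + 491 = 1762.8.
Equity: weight = 1096/1762.8 = 0.6217; cost = 9.77%.
Preferred: weight = 175.8/1762.8 = 0.0997; cost = 7.1%.
Convertible notes (debt portion): weight = 491/1762.8 = 0.2785; after-tax cost = 7.81% × (1 − 17%) = 6.4823%.
WACC = 0.6217 × 9.7700% + 0.0997 × 7.1000% + 0.2785 × 6.4823% = 8.5880%.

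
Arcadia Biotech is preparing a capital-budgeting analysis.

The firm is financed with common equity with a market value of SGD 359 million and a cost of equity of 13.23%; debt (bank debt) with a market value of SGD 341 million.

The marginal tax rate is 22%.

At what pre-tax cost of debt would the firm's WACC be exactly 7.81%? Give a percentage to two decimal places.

Total capital V = 359 + 341 = 700.
Equity weight = 359/700 = 0.5129.
Bank debt weight = 341/700 = 0.4871.
Equity contribution = 0.5129 × 13.23% = 6.7851%.
Remaining for debt = 7.81% − 6.7851% = 1.0249%.
Rd × (1 − 22%) × 0.4871 = 1.0249%  ⇒  Rd = 2.6973%.

2.70%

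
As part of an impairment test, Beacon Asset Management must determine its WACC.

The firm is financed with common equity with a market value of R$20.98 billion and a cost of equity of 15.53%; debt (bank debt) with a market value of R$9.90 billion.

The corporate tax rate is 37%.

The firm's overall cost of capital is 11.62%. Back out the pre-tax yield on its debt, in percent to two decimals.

5.29%

Total capital V = 20.98 + 9.9 = 30.88.
Equity weight = 20.98/30.88 = 0.6794.
Bank debt weight = 9.9/30.88 = 0.3206.
Equity contribution = 0.6794 × 15.53% = 10.5511%.
Remaining for debt = 11.62% − 10.5511% = 1.0689%.
Rd × (1 − 37%) × 0.3206 = 1.0689%  ⇒  Rd = 5.2920%.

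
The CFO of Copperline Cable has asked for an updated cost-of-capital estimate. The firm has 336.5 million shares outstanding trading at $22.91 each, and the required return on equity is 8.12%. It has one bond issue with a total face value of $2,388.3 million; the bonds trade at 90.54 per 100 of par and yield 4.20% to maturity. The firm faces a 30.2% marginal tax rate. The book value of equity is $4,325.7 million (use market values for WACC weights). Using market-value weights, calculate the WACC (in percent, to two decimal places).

Market value of equity E = 22.91 × 336.5m = 7709.215m. Market value of debt D = 2388.3m × 90.54/100 = 2162.36682m.
Total capital V = 7709.215 + 2162.36682 = 9871.58182.
Equity: weight = 7709.215/9871.58182 = 0.7810; cost = 8.12%.
Bonds outstanding: weight = 2162.36682/9871.58182 = 0.2190; after-tax cost = 4.2% × (1 − 30.2%) = 2.9316%.
WACC = 0.7810 × 8.1200% + 0.2190 × 2.9316% = 6.9835%.

6.98%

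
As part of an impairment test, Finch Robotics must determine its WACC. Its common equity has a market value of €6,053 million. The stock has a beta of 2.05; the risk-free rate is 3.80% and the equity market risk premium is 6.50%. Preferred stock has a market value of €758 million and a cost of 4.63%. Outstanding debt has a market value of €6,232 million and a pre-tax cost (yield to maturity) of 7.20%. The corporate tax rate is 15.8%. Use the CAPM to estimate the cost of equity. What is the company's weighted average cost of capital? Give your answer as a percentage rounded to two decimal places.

Cost of equity via CAPM: Re = 3.8% + 2.05 × 6.5% = 17.1250%.
Total capital V = 6053 + 758 + 6232 = 13043.
Equity: weight = 6053/13043 = 0.4641; cost = 17.125%.
Preferred: weight = 758/13043 = 0.0581; cost = 4.63%.
Debt: weight = 6232/13043 = 0.4778; after-tax cost = 7.2% × (1 − 15.8%) = 6.0624%.
WACC = 0.4641 × 17.1250% + 0.0581 × 4.6300% + 0.4778 × 6.0624% = 11.1131%.

11.11%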